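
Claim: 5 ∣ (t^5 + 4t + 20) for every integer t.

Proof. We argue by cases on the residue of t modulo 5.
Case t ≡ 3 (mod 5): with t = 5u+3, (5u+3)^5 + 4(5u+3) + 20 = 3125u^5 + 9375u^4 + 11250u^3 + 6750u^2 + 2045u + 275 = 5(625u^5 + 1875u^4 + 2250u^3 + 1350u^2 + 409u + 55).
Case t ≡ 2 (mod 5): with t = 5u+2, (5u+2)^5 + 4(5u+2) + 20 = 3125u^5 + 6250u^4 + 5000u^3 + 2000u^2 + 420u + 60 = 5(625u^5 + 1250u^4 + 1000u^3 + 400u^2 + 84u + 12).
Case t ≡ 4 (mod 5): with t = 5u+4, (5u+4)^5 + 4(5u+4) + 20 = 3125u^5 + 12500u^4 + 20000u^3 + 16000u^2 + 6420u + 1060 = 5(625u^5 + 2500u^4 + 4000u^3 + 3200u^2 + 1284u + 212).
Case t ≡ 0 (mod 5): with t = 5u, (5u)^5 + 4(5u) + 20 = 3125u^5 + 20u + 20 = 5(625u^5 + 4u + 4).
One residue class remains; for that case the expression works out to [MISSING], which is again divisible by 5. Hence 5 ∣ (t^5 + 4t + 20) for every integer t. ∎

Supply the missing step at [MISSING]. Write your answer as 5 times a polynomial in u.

The residues treated are {3, 2, 4, 0}, so the missing case is t ≡ 1 (mod 5); write t = 5u+1.
Then (5u+1)^5 + 4(5u+1) + 20 = 3125u^5 + 3125u^4 + 1250u^3 + 250u^2 + 45u + 25 = 5(625u^5 + 625u^4 + 250u^3 + 50u^2 + 9u + 5).

5(625u^5 + 625u^4 + 250u^3 + 50u^2 + 9u + 5)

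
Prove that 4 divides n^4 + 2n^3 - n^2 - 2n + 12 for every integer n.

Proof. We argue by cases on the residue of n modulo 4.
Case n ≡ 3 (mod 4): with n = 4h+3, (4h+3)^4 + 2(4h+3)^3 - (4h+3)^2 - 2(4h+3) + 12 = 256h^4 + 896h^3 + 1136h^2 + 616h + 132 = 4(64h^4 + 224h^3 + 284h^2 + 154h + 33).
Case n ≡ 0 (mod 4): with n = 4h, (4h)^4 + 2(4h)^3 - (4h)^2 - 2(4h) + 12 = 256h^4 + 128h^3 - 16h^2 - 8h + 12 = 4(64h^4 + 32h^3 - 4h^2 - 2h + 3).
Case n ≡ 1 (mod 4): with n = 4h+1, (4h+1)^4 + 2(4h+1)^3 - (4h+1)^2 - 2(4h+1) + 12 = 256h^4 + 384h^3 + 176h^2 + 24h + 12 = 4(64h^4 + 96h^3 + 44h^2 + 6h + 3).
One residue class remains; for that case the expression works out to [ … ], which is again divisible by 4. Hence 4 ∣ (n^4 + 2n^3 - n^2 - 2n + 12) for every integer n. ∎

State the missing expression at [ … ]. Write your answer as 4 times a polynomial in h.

The residues treated are {3, 0, 1}, so the missing case is n ≡ 2 (mod 4); write n = 4h+2.
Then (4h+2)^4 + 2(4h+2)^3 - (4h+2)^2 - 2(4h+2) + 12 = 256h^4 + 640h^3 + 560h^2 + 200h + 36 = 4(64h^4 + 160h^3 + 140h^2 + 50h + 9).

4(64h^4 + 160h^3 + 140h^2 + 50h + 9)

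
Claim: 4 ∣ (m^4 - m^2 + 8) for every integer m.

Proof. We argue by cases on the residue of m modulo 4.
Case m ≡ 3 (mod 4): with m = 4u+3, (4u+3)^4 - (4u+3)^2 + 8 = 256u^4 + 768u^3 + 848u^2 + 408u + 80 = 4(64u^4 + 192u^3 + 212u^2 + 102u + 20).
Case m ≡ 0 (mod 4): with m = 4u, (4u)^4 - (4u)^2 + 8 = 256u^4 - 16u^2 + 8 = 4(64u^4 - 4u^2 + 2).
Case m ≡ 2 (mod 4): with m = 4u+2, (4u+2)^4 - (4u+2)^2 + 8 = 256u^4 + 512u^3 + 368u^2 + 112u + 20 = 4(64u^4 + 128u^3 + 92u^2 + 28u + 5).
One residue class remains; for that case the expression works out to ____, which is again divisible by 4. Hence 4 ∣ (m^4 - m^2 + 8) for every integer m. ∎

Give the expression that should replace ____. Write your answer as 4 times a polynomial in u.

4(64u^4 + 64u^3 + 20u^2 + 2u + 2)

Only m ≡ 1 (mod 4) is unaccounted for. Put m = 4u+1:
(4u+1)^4 - (4u+1)^2 + 8 expands to 256u^4 + 256u^3 + 80u^2 + 8u + 8,
and factoring out 4 leaves 4(64u^4 + 64u^3 + 20u^2 + 2u + 2).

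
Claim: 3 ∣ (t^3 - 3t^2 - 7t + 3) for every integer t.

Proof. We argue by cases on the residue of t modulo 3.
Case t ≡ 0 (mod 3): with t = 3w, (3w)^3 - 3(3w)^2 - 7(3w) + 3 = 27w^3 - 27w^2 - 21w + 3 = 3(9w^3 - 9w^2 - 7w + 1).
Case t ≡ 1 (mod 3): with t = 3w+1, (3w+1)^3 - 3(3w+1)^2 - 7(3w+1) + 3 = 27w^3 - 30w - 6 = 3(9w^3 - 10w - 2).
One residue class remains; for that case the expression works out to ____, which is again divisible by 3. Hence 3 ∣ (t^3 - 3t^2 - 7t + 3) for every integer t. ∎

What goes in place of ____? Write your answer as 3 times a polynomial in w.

3(9w^3 + 9w^2 - 7w - 5)

Only t ≡ 2 (mod 3) is unaccounted for. Put t = 3w+2:
(3w+2)^3 - 3(3w+2)^2 - 7(3w+2) + 3 expands to 27w^3 + 27w^2 - 21w - 15,
and factoring out 3 leaves 3(9w^3 + 9w^2 - 7w - 5).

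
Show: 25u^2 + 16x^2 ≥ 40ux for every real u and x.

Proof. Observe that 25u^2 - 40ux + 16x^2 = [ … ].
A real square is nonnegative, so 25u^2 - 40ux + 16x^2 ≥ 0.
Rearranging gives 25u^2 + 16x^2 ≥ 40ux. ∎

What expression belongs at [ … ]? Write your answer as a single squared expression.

The leading and trailing coefficients are 5^2 and 4^2, and 40 = 2·5·4, so the trinomial is (5u - 4x)^2.
Hence 25u^2 - 40ux + 16x^2 ≥ 0.

(5u - 4x)^2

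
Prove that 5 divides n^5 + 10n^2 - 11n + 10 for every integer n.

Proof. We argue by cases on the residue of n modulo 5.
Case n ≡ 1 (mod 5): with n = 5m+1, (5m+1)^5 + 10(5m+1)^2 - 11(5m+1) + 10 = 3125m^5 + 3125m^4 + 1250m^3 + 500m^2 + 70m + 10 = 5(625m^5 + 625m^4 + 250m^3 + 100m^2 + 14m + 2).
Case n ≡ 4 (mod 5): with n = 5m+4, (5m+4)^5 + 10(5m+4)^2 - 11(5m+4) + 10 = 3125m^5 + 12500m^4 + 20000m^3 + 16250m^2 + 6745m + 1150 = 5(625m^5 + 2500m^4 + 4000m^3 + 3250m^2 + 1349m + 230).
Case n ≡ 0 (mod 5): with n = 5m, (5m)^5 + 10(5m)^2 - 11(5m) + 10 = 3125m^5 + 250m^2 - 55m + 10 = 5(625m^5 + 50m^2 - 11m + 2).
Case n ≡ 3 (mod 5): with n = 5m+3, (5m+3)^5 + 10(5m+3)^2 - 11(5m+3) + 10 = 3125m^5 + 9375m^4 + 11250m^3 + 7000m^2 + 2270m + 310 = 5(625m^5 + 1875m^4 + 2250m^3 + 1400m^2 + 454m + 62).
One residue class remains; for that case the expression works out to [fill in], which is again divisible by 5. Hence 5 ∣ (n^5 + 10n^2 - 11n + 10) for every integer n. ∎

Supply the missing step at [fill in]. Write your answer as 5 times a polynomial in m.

Only n ≡ 2 (mod 5) is unaccounted for. Put n = 5m+2:
(5m+2)^5 + 10(5m+2)^2 - 11(5m+2) + 10 expands to 3125m^5 + 6250m^4 + 5000m^3 + 2250m^2 + 545m + 60,
and factoring out 5 leaves 5(625m^5 + 1250m^4 + 1000m^3 + 450m^2 + 109m + 12).

5(625m^5 + 1250m^4 + 1000m^3 + 450m^2 + 109m + 12)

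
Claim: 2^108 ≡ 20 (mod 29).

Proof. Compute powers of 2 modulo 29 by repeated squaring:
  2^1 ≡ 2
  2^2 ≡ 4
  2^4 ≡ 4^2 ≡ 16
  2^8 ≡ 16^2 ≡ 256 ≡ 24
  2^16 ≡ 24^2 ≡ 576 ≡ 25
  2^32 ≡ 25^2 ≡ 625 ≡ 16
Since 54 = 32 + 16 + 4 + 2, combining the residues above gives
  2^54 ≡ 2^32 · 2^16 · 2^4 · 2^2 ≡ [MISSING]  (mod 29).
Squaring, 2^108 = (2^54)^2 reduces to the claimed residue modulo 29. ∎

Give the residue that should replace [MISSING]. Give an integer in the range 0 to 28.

22

Multiply the listed residues: 16 · 25 · 16 · 4 = 400 → 6400 → 25600.
Reducing modulo 29: 25600 = 882·29 + 22, so 2^54 ≡ 22.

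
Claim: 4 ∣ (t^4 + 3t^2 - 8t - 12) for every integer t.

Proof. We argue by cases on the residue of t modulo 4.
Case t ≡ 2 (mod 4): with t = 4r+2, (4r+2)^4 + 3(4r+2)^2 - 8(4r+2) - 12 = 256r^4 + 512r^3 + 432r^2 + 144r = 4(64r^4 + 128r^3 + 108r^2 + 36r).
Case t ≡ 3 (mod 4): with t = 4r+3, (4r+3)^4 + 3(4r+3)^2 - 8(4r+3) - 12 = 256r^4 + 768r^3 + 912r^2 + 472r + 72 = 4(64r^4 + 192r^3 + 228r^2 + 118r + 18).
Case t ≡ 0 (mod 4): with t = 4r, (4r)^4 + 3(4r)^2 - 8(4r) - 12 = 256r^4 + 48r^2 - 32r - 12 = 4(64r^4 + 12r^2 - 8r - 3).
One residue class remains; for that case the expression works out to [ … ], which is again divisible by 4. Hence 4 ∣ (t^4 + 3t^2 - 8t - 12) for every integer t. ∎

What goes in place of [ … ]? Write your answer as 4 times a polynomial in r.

Only t ≡ 1 (mod 4) is unaccounted for. Put t = 4r+1:
(4r+1)^4 + 3(4r+1)^2 - 8(4r+1) - 12 expands to 256r^4 + 256r^3 + 144r^2 + 8r - 16,
and factoring out 4 leaves 4(64r^4 + 64r^3 + 36r^2 + 2r - 4).

4(64r^4 + 64r^3 + 36r^2 + 2r - 4)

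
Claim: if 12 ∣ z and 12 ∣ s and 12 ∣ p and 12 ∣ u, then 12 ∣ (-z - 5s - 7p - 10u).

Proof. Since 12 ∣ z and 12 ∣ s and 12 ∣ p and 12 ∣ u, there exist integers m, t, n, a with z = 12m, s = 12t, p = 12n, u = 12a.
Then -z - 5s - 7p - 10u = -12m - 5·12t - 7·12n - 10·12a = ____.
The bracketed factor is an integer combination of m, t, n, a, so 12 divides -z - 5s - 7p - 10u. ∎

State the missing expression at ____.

12(-10a - m - 7n - 5t)

Pull the common 12 out of every term: -12m - 5·12t - 7·12n - 10·12a = 12(-10a - m - 7n - 5t).
-10a - m - 7n - 5t is an integer, which exhibits the divisibility.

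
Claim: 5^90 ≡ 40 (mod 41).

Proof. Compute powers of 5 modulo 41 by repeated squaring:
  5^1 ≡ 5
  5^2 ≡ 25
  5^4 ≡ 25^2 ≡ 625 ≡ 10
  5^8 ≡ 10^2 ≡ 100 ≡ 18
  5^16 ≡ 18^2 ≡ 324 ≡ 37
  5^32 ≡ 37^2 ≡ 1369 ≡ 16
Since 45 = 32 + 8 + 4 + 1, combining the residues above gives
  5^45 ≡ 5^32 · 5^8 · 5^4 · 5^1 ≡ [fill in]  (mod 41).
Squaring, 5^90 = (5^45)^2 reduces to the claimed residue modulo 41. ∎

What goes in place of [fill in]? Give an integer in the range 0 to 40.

Multiply the listed residues: 16 · 18 · 10 · 5 = 288 → 2880 → 14400.
Reducing modulo 41: 14400 = 351·41 + 9, so 5^45 ≡ 9.

9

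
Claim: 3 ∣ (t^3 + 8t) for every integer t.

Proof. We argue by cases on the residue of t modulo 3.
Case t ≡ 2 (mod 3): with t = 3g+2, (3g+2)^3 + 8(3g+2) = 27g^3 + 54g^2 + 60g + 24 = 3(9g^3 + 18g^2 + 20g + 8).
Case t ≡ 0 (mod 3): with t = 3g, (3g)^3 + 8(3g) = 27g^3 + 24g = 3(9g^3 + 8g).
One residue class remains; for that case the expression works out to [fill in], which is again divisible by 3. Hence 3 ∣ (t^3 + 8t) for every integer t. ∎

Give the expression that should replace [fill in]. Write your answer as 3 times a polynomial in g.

3(9g^3 + 9g^2 + 11g + 3)

The residues treated are {2, 0}, so the missing case is t ≡ 1 (mod 3); write t = 3g+1.
Then (3g+1)^3 + 8(3g+1) = 27g^3 + 27g^2 + 33g + 9 = 3(9g^3 + 9g^2 + 11g + 3).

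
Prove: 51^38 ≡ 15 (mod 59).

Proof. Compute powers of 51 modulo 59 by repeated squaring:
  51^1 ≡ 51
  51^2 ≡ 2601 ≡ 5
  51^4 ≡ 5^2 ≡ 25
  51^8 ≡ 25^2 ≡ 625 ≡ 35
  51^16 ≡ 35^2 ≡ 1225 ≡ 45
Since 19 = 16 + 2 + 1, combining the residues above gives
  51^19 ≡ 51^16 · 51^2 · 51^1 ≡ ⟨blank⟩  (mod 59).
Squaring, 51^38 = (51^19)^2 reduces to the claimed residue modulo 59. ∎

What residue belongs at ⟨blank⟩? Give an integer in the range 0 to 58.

29

51^16 · 51^2 · 51^1 ≡ 45 · 5 · 51 = 11475.
11475 mod 59 = 29, so 51^19 ≡ 29 (mod 59).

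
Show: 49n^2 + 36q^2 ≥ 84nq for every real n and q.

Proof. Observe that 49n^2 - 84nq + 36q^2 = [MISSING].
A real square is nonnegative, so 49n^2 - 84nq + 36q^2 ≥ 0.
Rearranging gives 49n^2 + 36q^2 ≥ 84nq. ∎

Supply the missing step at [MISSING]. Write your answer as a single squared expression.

49n^2 - 84nq + 36q^2 is a perfect-square trinomial: the outer terms are (7n)^2 and (6q)^2, and the cross term is -2·7n·6q.
So 49n^2 - 84nq + 36q^2 = (7n - 6q)^2 ≥ 0.

(7n - 6q)^2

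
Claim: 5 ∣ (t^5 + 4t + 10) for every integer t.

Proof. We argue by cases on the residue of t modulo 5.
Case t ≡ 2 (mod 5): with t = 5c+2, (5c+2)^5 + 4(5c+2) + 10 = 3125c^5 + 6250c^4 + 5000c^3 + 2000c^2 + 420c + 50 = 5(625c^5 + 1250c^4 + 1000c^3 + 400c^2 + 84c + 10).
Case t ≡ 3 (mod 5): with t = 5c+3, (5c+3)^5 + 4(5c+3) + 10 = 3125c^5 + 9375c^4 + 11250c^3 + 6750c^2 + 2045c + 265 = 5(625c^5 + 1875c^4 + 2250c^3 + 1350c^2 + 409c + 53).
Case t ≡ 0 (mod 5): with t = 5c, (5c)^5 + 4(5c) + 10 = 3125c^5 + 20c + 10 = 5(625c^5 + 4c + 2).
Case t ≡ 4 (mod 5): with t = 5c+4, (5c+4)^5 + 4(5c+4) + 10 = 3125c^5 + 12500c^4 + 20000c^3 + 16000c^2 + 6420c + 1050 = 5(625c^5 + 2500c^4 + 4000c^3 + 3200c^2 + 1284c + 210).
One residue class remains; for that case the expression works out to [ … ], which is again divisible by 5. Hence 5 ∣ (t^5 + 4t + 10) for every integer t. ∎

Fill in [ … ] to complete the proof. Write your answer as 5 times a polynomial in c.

The residues treated are {2, 3, 0, 4}, so the missing case is t ≡ 1 (mod 5); write t = 5c+1.
Then (5c+1)^5 + 4(5c+1) + 10 = 3125c^5 + 3125c^4 + 1250c^3 + 250c^2 + 45c + 15 = 5(625c^5 + 625c^4 + 250c^3 + 50c^2 + 9c + 3).

5(625c^5 + 625c^4 + 250c^3 + 50c^2 + 9c + 3)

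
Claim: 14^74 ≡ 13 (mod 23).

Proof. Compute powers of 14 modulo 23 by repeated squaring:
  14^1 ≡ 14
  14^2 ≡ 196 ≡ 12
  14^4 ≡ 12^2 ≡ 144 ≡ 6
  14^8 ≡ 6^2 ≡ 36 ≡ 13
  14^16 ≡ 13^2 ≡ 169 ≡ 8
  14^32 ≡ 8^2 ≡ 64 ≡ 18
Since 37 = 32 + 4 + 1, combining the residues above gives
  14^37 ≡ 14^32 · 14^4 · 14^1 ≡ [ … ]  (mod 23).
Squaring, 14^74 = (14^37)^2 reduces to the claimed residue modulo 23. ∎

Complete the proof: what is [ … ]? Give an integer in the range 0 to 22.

17

Multiply the listed residues: 18 · 6 · 14 = 108 → 1512.
Reducing modulo 23: 1512 = 65·23 + 17, so 14^37 ≡ 17.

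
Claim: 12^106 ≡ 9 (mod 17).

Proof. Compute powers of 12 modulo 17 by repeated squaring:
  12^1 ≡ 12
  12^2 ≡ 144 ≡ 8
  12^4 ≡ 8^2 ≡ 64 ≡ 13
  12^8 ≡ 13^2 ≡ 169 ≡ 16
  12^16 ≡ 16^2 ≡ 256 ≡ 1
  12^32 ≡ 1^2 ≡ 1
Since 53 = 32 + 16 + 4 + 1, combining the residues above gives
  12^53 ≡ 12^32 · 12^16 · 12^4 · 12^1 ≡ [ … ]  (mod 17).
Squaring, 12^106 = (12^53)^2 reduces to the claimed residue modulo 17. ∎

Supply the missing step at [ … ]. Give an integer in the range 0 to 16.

3

Multiply the listed residues: 1 · 1 · 13 · 12 = 1 → 13 → 156.
Reducing modulo 17: 156 = 9·17 + 3, so 12^53 ≡ 3.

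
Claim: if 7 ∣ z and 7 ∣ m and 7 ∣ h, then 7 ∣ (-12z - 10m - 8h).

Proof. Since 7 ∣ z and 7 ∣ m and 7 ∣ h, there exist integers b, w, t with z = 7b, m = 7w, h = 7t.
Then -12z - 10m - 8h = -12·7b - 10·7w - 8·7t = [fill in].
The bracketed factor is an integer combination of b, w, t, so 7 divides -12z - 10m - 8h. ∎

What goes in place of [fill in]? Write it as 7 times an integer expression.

Each term has a factor of 7: -12·7b - 10·7w - 8·7t = 7·(-12b - 8t - 10w).
Since -12b - 8t - 10w is an integer, 7 ∣ (-12z - 10m - 8h).

7(-12b - 8t - 10w)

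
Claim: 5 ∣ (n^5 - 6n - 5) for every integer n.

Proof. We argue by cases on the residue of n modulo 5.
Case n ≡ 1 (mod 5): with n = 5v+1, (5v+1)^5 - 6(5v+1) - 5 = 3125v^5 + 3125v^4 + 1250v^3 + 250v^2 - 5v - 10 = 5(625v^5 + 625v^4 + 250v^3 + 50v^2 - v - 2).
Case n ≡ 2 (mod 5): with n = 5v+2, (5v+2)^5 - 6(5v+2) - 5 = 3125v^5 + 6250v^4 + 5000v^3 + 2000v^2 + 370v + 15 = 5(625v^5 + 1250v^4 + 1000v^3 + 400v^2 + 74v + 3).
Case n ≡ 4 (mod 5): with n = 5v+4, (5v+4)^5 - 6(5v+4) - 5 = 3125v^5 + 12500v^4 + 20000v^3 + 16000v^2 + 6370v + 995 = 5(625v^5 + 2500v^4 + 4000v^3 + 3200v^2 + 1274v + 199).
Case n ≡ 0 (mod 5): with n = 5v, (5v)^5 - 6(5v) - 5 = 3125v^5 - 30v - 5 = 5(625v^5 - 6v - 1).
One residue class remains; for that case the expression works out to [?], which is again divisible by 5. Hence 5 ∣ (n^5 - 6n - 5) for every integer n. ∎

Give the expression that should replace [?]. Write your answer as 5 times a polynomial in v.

5(625v^5 + 1875v^4 + 2250v^3 + 1350v^2 + 399v + 44)

The residues treated are {1, 2, 4, 0}, so the missing case is n ≡ 3 (mod 5); write n = 5v+3.
Then (5v+3)^5 - 6(5v+3) - 5 = 3125v^5 + 9375v^4 + 11250v^3 + 6750v^2 + 1995v + 220 = 5(625v^5 + 1875v^4 + 2250v^3 + 1350v^2 + 399v + 44).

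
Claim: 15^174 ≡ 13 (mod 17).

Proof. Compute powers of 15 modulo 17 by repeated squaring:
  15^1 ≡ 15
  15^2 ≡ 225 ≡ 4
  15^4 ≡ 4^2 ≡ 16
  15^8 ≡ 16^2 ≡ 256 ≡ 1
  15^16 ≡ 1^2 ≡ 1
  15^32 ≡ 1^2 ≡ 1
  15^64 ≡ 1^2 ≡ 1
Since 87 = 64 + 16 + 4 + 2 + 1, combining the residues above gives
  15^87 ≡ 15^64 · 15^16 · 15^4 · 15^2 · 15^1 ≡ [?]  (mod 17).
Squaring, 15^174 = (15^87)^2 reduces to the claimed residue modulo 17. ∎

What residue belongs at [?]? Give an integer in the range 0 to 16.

8

15^64 · 15^16 · 15^4 · 15^2 · 15^1 ≡ 1 · 1 · 16 · 4 · 15 = 960.
960 mod 17 = 8, so 15^87 ≡ 8 (mod 17).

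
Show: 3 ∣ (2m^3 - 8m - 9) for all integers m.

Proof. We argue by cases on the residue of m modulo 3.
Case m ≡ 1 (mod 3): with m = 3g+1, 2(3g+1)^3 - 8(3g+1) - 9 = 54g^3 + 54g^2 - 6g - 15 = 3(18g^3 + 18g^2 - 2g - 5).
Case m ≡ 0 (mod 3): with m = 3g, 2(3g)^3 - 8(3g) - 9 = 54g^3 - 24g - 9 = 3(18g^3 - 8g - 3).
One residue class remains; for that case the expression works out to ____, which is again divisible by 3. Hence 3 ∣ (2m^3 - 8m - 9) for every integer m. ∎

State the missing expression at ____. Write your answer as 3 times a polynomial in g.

3(18g^3 + 36g^2 + 16g - 3)

The residues treated are {1, 0}, so the missing case is m ≡ 2 (mod 3); write m = 3g+2.
Then 2(3g+2)^3 - 8(3g+2) - 9 = 54g^3 + 108g^2 + 48g - 9 = 3(18g^3 + 36g^2 + 16g - 3).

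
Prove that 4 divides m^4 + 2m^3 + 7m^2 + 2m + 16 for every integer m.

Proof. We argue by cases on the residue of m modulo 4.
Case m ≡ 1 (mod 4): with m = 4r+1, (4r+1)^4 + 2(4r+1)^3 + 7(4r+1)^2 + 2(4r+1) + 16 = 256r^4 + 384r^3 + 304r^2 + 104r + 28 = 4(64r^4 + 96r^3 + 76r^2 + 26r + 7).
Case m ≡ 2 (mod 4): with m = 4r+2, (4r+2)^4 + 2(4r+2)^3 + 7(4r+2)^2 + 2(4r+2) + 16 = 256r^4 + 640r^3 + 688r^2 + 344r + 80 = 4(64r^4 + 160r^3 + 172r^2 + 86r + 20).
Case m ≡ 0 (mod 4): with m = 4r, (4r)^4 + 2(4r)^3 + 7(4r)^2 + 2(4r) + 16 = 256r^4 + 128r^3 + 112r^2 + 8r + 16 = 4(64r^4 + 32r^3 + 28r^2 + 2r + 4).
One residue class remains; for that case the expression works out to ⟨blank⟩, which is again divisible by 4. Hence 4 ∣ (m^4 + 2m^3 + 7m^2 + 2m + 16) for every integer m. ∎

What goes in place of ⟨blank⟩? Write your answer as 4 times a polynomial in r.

4(64r^4 + 224r^3 + 316r^2 + 206r + 55)

Only m ≡ 3 (mod 4) is unaccounted for. Put m = 4r+3:
(4r+3)^4 + 2(4r+3)^3 + 7(4r+3)^2 + 2(4r+3) + 16 expands to 256r^4 + 896r^3 + 1264r^2 + 824r + 220,
and factoring out 4 leaves 4(64r^4 + 224r^3 + 316r^2 + 206r + 55).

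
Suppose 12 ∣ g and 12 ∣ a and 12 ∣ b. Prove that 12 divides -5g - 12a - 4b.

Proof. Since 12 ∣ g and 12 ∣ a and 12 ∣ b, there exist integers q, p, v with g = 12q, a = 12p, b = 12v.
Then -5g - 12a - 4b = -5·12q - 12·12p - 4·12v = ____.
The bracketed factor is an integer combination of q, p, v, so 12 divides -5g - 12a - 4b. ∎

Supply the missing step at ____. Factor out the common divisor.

12(-12p - 5q - 4v)

Each term has a factor of 12: -5·12q - 12·12p - 4·12v = 12·(-12p - 5q - 4v).
Since -12p - 5q - 4v is an integer, 12 ∣ (-5g - 12a - 4b).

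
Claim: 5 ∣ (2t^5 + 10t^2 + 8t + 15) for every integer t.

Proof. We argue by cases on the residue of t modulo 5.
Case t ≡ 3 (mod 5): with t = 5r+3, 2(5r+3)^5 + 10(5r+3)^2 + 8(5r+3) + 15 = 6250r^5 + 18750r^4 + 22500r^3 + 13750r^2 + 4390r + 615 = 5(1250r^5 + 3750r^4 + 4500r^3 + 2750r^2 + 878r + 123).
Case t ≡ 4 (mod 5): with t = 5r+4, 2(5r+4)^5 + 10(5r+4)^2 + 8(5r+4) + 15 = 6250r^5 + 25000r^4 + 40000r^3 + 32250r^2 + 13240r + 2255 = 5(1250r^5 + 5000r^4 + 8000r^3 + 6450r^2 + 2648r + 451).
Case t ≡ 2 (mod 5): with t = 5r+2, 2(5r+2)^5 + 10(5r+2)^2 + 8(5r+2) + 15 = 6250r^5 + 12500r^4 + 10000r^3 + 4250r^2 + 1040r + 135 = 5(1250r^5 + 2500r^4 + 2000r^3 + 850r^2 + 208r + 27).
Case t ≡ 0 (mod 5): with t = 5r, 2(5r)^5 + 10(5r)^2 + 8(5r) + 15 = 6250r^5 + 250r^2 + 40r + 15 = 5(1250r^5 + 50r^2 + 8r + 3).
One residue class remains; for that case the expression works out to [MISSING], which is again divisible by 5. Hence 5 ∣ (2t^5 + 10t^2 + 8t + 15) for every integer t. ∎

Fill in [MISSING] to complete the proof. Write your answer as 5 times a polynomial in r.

The residues treated are {3, 4, 2, 0}, so the missing case is t ≡ 1 (mod 5); write t = 5r+1.
Then 2(5r+1)^5 + 10(5r+1)^2 + 8(5r+1) + 15 = 6250r^5 + 6250r^4 + 2500r^3 + 750r^2 + 190r + 35 = 5(1250r^5 + 1250r^4 + 500r^3 + 150r^2 + 38r + 7).

5(1250r^5 + 1250r^4 + 500r^3 + 150r^2 + 38r + 7)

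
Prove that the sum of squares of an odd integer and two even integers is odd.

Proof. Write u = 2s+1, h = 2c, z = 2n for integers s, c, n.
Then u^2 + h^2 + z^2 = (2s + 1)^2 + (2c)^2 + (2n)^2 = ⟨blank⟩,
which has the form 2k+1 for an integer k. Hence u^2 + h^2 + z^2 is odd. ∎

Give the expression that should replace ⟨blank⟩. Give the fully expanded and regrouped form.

Expanding: (2s + 1)^2 + (2c)^2 + (2n)^2 = 4c^2 + 4n^2 + 4s^2 + 4s + 1.
Every term except the constant is even, so this is 2(2c^2 + 2n^2 + 2s^2 + 2s) + 1,
and 2c^2 + 2n^2 + 2s^2 + 2s ∈ ℤ gives the required form.

2(2c^2 + 2n^2 + 2s^2 + 2s) + 1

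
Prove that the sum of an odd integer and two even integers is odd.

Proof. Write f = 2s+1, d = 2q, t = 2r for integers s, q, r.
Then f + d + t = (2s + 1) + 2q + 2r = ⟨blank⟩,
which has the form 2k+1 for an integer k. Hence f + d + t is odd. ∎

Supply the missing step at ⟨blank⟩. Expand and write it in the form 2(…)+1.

2(q + r + s) + 1

Expanding: (2s + 1) + 2q + 2r = 2q + 2r + 2s + 1.
Every term except the constant is even, so this is 2(q + r + s) + 1,
and q + r + s ∈ ℤ gives the required form.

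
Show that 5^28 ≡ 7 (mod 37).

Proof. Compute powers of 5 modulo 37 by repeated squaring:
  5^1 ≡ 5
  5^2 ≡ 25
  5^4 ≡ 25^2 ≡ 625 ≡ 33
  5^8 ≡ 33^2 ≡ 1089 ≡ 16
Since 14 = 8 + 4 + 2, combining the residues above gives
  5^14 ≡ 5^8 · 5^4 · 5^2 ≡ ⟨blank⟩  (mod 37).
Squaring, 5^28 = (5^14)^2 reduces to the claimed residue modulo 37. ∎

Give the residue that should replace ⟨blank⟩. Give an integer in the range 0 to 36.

Multiply the listed residues: 16 · 33 · 25 = 528 → 13200.
Reducing modulo 37: 13200 = 356·37 + 28, so 5^14 ≡ 28.

28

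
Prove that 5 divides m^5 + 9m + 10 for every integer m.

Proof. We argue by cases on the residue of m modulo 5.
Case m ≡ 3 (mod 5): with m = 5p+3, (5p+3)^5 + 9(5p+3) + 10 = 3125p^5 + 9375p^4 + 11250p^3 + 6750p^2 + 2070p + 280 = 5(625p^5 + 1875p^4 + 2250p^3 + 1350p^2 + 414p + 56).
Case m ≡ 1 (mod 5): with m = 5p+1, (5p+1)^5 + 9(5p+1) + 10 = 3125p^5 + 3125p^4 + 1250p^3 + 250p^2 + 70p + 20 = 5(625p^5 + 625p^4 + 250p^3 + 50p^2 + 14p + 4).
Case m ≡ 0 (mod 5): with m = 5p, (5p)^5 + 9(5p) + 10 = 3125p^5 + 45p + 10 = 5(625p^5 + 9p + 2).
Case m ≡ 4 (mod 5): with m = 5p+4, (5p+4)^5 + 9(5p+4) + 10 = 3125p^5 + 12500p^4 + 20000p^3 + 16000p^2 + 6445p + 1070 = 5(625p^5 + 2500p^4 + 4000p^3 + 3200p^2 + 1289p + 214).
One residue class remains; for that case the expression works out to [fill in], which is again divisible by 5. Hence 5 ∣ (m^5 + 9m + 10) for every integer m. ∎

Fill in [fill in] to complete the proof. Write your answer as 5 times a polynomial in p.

Only m ≡ 2 (mod 5) is unaccounted for. Put m = 5p+2:
(5p+2)^5 + 9(5p+2) + 10 expands to 3125p^5 + 6250p^4 + 5000p^3 + 2000p^2 + 445p + 60,
and factoring out 5 leaves 5(625p^5 + 1250p^4 + 1000p^3 + 400p^2 + 89p + 12).

5(625p^5 + 1250p^4 + 1000p^3 + 400p^2 + 89p + 12)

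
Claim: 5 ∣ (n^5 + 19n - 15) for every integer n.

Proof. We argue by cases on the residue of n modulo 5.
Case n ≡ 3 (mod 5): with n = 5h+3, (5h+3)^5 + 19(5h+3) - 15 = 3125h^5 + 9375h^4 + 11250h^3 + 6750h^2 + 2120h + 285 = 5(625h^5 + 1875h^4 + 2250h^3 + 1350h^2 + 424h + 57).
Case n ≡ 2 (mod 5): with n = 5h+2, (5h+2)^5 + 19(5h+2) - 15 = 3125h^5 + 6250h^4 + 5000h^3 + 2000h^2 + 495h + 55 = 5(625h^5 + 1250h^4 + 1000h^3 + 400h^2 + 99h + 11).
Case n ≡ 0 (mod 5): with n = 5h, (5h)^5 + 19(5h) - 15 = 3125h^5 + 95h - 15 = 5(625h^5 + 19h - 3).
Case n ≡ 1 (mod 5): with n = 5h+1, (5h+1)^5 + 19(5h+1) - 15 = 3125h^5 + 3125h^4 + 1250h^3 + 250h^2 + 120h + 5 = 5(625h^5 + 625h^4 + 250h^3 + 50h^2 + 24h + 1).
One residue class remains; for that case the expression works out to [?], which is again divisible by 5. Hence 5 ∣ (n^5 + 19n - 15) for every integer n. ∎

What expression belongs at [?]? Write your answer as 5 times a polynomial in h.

Only n ≡ 4 (mod 5) is unaccounted for. Put n = 5h+4:
(5h+4)^5 + 19(5h+4) - 15 expands to 3125h^5 + 12500h^4 + 20000h^3 + 16000h^2 + 6495h + 1085,
and factoring out 5 leaves 5(625h^5 + 2500h^4 + 4000h^3 + 3200h^2 + 1299h + 217).

5(625h^5 + 2500h^4 + 4000h^3 + 3200h^2 + 1299h + 217)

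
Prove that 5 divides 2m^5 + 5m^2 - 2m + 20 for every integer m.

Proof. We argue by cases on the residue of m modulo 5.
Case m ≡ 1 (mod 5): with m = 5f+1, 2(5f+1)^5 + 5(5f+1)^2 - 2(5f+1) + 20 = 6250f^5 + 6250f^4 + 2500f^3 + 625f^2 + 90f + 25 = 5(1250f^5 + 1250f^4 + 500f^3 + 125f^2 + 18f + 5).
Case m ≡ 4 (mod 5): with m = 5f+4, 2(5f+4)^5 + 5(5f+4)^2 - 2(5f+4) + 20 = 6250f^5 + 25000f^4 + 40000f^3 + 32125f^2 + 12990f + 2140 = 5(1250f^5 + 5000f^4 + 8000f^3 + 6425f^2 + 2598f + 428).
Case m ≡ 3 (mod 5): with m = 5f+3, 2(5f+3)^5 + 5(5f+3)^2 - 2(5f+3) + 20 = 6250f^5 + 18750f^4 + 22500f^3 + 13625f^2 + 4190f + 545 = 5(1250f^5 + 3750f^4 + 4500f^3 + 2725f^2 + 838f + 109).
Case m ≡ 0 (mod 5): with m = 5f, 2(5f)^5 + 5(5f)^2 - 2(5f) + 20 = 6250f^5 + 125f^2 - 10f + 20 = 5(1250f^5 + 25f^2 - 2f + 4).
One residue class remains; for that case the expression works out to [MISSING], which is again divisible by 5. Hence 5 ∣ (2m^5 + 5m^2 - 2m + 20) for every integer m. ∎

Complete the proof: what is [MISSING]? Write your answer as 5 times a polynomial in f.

5(1250f^5 + 2500f^4 + 2000f^3 + 825f^2 + 178f + 20)

Only m ≡ 2 (mod 5) is unaccounted for. Put m = 5f+2:
2(5f+2)^5 + 5(5f+2)^2 - 2(5f+2) + 20 expands to 6250f^5 + 12500f^4 + 10000f^3 + 4125f^2 + 890f + 100,
and factoring out 5 leaves 5(1250f^5 + 2500f^4 + 2000f^3 + 825f^2 + 178f + 20).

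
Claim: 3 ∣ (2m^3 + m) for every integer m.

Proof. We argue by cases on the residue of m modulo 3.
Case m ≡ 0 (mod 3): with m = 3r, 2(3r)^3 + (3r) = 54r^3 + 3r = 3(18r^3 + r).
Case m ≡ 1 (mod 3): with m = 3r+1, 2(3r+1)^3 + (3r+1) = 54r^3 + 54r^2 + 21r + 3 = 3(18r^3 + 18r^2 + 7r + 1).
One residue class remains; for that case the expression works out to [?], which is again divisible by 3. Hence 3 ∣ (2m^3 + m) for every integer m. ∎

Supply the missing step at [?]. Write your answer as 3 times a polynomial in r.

The residues treated are {0, 1}, so the missing case is m ≡ 2 (mod 3); write m = 3r+2.
Then 2(3r+2)^3 + (3r+2) = 54r^3 + 108r^2 + 75r + 18 = 3(18r^3 + 36r^2 + 25r + 6).

3(18r^3 + 36r^2 + 25r + 6)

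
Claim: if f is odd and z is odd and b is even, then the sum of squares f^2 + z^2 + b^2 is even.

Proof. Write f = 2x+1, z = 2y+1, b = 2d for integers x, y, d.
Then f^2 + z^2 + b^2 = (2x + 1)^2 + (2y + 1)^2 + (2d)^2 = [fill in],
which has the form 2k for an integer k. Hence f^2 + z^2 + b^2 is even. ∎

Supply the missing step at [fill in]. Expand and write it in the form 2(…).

(2x + 1)^2 + (2y + 1)^2 + (2d)^2 = 4d^2 + 4x^2 + 4x + 4y^2 + 4y + 2
= 2(2d^2 + 2x^2 + 2x + 2y^2 + 2y + 1).
Since 2d^2 + 2x^2 + 2x + 2y^2 + 2y + 1 is an integer, the sum of squares is of the form 2k for an integer k.

2(2d^2 + 2x^2 + 2x + 2y^2 + 2y + 1)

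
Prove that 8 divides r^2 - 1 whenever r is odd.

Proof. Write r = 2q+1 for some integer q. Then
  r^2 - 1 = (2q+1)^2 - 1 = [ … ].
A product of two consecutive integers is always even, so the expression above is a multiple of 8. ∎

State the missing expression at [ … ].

4q(q + 1)

(2q+1)^2 - 1 = 4q^2 + 4q + 1 - 1 = 4q^2 + 4q = 4q(q+1).
Since q and q+1 are consecutive, q(q+1) is even, and 4·(even) is a multiple of 8.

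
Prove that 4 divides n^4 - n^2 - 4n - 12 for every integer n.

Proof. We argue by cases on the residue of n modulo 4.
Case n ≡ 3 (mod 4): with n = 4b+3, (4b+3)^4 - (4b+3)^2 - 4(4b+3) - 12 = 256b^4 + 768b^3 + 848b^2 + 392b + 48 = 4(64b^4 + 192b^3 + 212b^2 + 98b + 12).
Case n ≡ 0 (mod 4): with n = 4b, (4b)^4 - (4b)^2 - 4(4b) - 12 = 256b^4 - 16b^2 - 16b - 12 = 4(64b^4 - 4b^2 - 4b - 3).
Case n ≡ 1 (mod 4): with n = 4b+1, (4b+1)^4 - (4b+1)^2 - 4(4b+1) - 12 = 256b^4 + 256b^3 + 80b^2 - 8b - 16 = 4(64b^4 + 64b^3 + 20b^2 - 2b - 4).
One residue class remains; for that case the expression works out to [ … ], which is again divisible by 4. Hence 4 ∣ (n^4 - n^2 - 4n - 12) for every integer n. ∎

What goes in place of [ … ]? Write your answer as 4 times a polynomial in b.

4(64b^4 + 128b^3 + 92b^2 + 24b - 2)

Only n ≡ 2 (mod 4) is unaccounted for. Put n = 4b+2:
(4b+2)^4 - (4b+2)^2 - 4(4b+2) - 12 expands to 256b^4 + 512b^3 + 368b^2 + 96b - 8,
and factoring out 4 leaves 4(64b^4 + 128b^3 + 92b^2 + 24b - 2).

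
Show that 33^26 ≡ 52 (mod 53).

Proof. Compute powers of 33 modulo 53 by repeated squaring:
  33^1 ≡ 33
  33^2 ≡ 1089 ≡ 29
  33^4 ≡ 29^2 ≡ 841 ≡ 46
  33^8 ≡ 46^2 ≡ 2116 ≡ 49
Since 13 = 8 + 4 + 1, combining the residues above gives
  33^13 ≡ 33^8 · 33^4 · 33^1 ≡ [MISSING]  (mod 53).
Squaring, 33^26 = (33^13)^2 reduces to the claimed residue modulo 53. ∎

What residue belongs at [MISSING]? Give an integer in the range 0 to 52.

23

33^8 · 33^4 · 33^1 ≡ 49 · 46 · 33 = 74382.
74382 mod 53 = 23, so 33^13 ≡ 23 (mod 53).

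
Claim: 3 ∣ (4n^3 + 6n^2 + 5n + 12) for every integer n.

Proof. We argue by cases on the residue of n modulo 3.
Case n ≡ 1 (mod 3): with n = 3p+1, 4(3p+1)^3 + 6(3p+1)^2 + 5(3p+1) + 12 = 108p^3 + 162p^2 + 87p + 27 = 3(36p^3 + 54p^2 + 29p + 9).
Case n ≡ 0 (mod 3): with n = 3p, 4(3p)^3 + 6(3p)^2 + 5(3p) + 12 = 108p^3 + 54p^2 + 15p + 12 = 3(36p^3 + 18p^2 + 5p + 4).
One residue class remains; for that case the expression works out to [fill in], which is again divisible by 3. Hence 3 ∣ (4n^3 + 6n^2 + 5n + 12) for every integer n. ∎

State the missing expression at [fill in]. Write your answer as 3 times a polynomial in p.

The residues treated are {1, 0}, so the missing case is n ≡ 2 (mod 3); write n = 3p+2.
Then 4(3p+2)^3 + 6(3p+2)^2 + 5(3p+2) + 12 = 108p^3 + 270p^2 + 231p + 78 = 3(36p^3 + 90p^2 + 77p + 26).

3(36p^3 + 90p^2 + 77p + 26)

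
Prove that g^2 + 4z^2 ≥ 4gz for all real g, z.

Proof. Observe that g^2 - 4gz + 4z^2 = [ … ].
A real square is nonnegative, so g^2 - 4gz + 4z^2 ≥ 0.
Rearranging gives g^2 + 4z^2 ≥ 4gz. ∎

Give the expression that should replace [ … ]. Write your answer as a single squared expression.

(g - 2z)^2

The leading and trailing coefficients are 1^2 and 2^2, and 4 = 2·1·2, so the trinomial is (g - 2z)^2.
Hence g^2 - 4gz + 4z^2 ≥ 0.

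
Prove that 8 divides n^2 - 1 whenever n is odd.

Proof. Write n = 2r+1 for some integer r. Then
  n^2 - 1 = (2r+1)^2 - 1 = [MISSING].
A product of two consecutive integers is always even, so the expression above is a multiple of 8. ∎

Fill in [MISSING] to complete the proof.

(2r+1)^2 - 1 = 4r^2 + 4r + 1 - 1 = 4r^2 + 4r = 4r(r+1).
Since r and r+1 are consecutive, r(r+1) is even, and 4·(even) is a multiple of 8.

4r(r + 1)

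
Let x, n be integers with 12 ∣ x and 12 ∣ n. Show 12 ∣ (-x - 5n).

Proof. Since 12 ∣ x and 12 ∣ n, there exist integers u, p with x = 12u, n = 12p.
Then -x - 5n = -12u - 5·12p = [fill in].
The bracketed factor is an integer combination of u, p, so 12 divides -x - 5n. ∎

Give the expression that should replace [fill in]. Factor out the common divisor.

Each term has a factor of 12: -12u - 5·12p = 12·(-5p - u).
Since -5p - u is an integer, 12 ∣ (-x - 5n).

12(-5p - u)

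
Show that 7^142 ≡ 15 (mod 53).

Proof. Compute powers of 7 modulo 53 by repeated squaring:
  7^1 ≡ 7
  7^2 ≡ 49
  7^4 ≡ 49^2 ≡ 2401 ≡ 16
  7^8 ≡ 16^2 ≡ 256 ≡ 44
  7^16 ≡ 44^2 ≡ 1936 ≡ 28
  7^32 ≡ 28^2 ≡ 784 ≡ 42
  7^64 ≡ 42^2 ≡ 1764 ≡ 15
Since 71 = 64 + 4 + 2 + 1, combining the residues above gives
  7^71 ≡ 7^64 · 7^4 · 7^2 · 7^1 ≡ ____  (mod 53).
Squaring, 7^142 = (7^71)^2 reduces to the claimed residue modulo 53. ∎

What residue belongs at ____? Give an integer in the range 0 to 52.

7^64 · 7^4 · 7^2 · 7^1 ≡ 15 · 16 · 49 · 7 = 82320.
82320 mod 53 = 11, so 7^71 ≡ 11 (mod 53).

11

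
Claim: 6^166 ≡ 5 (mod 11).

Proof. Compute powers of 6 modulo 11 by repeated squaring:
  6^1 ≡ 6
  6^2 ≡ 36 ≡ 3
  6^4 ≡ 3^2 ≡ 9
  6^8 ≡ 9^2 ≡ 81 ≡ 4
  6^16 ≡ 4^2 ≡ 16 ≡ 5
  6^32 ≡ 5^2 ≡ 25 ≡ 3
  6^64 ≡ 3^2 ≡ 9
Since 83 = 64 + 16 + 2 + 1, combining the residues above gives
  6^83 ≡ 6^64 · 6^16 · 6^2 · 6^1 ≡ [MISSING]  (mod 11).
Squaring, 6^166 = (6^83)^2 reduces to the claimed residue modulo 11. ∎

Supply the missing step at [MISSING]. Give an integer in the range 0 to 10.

7

6^64 · 6^16 · 6^2 · 6^1 ≡ 9 · 5 · 3 · 6 = 810.
810 mod 11 = 7, so 6^83 ≡ 7 (mod 11).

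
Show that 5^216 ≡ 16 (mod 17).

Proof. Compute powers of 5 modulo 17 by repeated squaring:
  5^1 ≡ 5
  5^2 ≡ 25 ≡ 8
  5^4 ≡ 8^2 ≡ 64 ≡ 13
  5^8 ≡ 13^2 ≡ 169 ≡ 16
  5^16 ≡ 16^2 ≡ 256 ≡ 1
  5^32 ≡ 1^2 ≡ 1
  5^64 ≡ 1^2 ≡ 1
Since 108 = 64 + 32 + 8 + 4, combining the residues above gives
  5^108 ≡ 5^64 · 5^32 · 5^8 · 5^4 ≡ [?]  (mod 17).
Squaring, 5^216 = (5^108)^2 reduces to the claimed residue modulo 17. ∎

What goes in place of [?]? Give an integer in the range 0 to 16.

4

Multiply the listed residues: 1 · 1 · 16 · 13 = 1 → 16 → 208.
Reducing modulo 17: 208 = 12·17 + 4, so 5^108 ≡ 4.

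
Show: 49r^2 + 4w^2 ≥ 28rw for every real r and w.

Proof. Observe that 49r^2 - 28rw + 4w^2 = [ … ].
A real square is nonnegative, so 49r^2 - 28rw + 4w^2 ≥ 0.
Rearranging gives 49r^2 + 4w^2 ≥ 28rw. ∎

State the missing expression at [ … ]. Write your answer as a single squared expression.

(7r - 2w)^2

49r^2 - 28rw + 4w^2 is a perfect-square trinomial: the outer terms are (7r)^2 and (2w)^2, and the cross term is -2·7r·2w.
So 49r^2 - 28rw + 4w^2 = (7r - 2w)^2 ≥ 0.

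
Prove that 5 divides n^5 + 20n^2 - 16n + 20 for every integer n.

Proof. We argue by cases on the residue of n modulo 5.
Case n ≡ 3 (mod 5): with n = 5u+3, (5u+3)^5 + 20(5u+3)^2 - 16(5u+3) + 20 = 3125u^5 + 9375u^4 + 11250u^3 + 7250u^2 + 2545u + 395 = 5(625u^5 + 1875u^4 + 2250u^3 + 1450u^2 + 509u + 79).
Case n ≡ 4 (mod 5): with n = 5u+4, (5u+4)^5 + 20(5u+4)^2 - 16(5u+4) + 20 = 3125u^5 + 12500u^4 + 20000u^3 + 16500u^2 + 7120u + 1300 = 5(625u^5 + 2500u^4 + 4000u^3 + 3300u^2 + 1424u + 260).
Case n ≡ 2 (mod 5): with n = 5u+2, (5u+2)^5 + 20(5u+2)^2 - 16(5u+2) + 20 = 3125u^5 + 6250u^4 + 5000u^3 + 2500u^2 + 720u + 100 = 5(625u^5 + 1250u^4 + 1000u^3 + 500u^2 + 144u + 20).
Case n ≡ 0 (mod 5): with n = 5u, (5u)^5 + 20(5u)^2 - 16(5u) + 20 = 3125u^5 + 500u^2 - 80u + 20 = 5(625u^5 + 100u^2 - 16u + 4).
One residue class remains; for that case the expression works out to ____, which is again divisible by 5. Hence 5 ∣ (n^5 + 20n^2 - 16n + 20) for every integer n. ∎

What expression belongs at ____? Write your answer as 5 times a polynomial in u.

5(625u^5 + 625u^4 + 250u^3 + 150u^2 + 29u + 5)

Only n ≡ 1 (mod 5) is unaccounted for. Put n = 5u+1:
(5u+1)^5 + 20(5u+1)^2 - 16(5u+1) + 20 expands to 3125u^5 + 3125u^4 + 1250u^3 + 750u^2 + 145u + 25,
and factoring out 5 leaves 5(625u^5 + 625u^4 + 250u^3 + 150u^2 + 29u + 5).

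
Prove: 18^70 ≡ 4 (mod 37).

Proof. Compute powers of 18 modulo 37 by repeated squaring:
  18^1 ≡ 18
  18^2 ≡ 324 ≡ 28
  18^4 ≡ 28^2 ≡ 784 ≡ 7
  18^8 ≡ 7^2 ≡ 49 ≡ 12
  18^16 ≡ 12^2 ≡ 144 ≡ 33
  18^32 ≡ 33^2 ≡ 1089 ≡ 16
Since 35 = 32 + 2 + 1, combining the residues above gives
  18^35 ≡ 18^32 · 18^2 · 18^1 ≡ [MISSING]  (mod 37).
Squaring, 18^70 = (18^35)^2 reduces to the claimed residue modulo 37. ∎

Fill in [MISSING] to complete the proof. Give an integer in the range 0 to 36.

35

Multiply the listed residues: 16 · 28 · 18 = 448 → 8064.
Reducing modulo 37: 8064 = 217·37 + 35, so 18^35 ≡ 35.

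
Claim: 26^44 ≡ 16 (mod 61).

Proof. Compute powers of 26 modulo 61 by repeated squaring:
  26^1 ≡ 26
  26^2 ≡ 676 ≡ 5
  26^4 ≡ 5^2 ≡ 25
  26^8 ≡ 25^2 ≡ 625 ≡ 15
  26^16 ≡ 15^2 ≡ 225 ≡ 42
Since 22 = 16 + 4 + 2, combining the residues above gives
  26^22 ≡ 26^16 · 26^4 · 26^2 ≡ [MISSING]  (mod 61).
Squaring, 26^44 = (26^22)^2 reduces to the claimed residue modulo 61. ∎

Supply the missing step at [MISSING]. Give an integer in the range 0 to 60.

4

26^16 · 26^4 · 26^2 ≡ 42 · 25 · 5 = 5250.
5250 mod 61 = 4, so 26^22 ≡ 4 (mod 61).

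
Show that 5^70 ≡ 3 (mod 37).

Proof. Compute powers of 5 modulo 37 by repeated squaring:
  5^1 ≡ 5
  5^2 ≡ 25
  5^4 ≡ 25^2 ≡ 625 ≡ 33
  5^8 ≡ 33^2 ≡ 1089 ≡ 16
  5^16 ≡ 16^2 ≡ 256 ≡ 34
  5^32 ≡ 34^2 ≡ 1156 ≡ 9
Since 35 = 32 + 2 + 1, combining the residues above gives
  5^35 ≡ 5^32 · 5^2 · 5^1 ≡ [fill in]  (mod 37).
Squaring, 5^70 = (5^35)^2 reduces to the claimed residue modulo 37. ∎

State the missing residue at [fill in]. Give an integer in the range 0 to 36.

Multiply the listed residues: 9 · 25 · 5 = 225 → 1125.
Reducing modulo 37: 1125 = 30·37 + 15, so 5^35 ≡ 15.

15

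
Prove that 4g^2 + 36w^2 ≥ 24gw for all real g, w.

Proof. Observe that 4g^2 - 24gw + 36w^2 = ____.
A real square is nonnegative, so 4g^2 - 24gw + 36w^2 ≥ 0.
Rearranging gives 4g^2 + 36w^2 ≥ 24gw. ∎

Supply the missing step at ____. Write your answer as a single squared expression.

The leading and trailing coefficients are 2^2 and 6^2, and 24 = 2·2·6, so the trinomial is (2g - 6w)^2.
Hence 4g^2 - 24gw + 36w^2 ≥ 0.

(2g - 6w)^2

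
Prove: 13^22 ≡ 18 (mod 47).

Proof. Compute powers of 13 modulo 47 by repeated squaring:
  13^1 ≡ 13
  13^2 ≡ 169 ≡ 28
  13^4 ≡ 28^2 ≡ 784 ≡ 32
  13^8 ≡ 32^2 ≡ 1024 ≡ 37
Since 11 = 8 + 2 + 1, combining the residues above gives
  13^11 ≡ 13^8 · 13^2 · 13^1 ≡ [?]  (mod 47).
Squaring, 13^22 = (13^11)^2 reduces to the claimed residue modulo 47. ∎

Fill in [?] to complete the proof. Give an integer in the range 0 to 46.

26

13^8 · 13^2 · 13^1 ≡ 37 · 28 · 13 = 13468.
13468 mod 47 = 26, so 13^11 ≡ 26 (mod 47).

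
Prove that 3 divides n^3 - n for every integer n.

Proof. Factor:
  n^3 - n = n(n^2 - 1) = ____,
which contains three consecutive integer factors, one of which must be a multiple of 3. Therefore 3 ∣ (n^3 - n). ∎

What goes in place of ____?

(n - 1)n(n + 1)

n(n^2 - 1) = n(n - 1)(n + 1) = (n - 1)n(n + 1).
These three factors are consecutive integers, so their product is divisible by 3.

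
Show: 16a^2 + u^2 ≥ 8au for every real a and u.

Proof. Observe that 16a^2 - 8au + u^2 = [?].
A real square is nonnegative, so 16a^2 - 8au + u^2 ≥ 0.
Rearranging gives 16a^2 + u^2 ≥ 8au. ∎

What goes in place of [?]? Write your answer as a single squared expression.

The leading and trailing coefficients are 4^2 and 1^2, and 8 = 2·4·1, so the trinomial is (4a - u)^2.
Hence 16a^2 - 8au + u^2 ≥ 0.

(4a - u)^2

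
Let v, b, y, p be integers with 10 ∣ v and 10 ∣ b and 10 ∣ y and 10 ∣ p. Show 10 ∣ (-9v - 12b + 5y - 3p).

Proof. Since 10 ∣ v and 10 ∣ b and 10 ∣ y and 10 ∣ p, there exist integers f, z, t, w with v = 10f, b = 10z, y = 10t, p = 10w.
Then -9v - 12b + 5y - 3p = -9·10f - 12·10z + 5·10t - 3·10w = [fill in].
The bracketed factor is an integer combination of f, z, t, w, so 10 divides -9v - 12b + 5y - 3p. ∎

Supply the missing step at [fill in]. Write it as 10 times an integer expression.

10(-9f + 5t - 3w - 12z)

Each term has a factor of 10: -9·10f - 12·10z + 5·10t - 3·10w = 10·(-9f + 5t - 3w - 12z).
Since -9f + 5t - 3w - 12z is an integer, 10 ∣ (-9v - 12b + 5y - 3p).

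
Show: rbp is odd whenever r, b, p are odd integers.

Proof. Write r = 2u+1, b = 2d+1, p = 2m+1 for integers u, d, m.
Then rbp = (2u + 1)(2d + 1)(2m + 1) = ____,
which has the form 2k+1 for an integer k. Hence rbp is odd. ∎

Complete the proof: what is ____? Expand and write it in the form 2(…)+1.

2(4dmu + 2dm + 2du + d + 2mu + m + u) + 1

Expanding: (2u + 1)(2d + 1)(2m + 1) = 8dmu + 4dm + 4du + 2d + 4mu + 2m + 2u + 1.
Every term except the constant is even, so this is 2(4dmu + 2dm + 2du + d + 2mu + m + u) + 1,
and 4dmu + 2dm + 2du + d + 2mu + m + u ∈ ℤ gives the required form.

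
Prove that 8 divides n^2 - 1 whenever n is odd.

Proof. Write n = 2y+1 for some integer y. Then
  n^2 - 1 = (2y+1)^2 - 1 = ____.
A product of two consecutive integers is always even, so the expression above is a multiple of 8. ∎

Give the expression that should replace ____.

4y(y + 1)

(2y+1)^2 - 1 = 4y^2 + 4y + 1 - 1 = 4y^2 + 4y = 4y(y+1).
Since y and y+1 are consecutive, y(y+1) is even, and 4·(even) is a multiple of 8.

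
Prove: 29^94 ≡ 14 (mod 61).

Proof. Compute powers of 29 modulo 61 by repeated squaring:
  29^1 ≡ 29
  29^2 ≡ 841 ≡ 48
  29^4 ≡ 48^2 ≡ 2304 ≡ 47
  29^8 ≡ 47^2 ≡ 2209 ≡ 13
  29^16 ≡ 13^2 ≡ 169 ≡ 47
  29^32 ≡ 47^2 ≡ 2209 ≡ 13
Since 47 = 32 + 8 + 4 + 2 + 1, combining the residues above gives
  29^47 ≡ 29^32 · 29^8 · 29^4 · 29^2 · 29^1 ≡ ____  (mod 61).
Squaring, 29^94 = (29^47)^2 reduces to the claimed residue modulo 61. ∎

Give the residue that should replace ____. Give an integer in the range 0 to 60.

29^32 · 29^8 · 29^4 · 29^2 · 29^1 ≡ 13 · 13 · 47 · 48 · 29 = 11056656.
11056656 mod 61 = 40, so 29^47 ≡ 40 (mod 61).

40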